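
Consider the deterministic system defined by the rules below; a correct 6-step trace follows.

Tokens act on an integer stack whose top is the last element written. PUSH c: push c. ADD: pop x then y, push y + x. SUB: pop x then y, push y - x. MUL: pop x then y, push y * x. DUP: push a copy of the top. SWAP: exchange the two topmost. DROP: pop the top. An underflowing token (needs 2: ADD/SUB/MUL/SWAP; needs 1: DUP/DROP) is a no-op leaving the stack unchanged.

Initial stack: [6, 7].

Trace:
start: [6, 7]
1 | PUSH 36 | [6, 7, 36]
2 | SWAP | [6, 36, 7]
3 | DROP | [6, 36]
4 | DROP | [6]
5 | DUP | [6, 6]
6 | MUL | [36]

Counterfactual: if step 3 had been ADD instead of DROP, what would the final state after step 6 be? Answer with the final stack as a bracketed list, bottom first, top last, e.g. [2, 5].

[36]

(re-executing from step 3 with the substitution; state before step 3: [6, 36, 7])
3 | ADD | [6, 43]
4 | DROP | [6]
5 | DUP | [6, 6]
6 | MUL | [36]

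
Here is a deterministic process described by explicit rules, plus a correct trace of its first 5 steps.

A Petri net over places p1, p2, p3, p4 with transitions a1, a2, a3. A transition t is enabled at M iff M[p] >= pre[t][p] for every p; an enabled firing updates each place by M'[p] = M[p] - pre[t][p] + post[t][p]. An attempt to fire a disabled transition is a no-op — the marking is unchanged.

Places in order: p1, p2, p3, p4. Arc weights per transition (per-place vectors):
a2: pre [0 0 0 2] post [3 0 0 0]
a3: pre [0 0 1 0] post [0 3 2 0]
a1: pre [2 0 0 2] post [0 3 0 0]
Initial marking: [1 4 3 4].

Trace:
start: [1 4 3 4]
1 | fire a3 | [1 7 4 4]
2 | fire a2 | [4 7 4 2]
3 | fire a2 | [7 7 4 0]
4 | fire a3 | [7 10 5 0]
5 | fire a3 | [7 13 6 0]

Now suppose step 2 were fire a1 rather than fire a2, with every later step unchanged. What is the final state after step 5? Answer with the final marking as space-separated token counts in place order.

(re-executing from step 2 with the substitution; state before step 2: [1 7 4 4])
2 | fire a1 | [1 7 4 4]
3 | fire a2 | [4 7 4 2]
4 | fire a3 | [4 10 5 2]
5 | fire a3 | [4 13 6 2]

4 13 6 2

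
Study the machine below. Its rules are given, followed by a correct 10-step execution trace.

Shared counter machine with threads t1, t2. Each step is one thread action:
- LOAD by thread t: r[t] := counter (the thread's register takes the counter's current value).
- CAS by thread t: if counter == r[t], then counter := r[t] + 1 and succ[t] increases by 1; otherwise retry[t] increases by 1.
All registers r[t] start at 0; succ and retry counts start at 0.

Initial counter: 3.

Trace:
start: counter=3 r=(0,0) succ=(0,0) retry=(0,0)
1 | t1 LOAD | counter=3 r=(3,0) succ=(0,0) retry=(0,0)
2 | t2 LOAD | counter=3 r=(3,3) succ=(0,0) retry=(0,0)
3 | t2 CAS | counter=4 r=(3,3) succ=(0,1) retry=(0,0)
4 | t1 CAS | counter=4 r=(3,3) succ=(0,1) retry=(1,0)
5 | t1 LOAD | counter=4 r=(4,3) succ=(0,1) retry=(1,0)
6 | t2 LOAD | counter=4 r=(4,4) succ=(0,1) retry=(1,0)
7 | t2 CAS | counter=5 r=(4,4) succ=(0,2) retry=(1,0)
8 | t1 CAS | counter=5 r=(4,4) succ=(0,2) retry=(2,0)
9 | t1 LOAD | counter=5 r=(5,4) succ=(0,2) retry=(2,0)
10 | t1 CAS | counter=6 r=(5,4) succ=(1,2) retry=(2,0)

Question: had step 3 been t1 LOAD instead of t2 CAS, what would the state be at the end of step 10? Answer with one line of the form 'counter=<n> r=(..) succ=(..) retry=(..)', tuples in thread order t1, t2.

counter=6 r=(5,4) succ=(2,1) retry=(1,0)

(re-executing from step 3 with the substitution; state before step 3: counter=3 r=(3,3) succ=(0,0) retry=(0,0))
3 | t1 LOAD | counter=3 r=(3,3) succ=(0,0) retry=(0,0)
4 | t1 CAS | counter=4 r=(3,3) succ=(1,0) retry=(0,0)
5 | t1 LOAD | counter=4 r=(4,3) succ=(1,0) retry=(0,0)
6 | t2 LOAD | counter=4 r=(4,4) succ=(1,0) retry=(0,0)
7 | t2 CAS | counter=5 r=(4,4) succ=(1,1) retry=(0,0)
8 | t1 CAS | counter=5 r=(4,4) succ=(1,1) retry=(1,0)
9 | t1 LOAD | counter=5 r=(5,4) succ=(1,1) retry=(1,0)
10 | t1 CAS | counter=6 r=(5,4) succ=(2,1) retry=(1,0)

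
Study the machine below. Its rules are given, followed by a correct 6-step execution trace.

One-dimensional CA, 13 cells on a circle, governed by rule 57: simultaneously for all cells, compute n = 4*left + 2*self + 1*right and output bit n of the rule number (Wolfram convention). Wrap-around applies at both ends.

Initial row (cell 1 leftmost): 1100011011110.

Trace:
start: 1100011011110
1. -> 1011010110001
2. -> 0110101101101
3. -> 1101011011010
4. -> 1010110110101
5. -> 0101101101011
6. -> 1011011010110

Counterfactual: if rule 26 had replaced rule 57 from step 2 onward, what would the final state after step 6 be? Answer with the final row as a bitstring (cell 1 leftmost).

(re-executing steps 2..6 under rule 26; state before step 2: 1011010110001)
2. -> 0010000101011
3. -> 1101001000010
4. -> 1000110100100
5. -> 0101100011011
6. -> 0001010110010

0001010110010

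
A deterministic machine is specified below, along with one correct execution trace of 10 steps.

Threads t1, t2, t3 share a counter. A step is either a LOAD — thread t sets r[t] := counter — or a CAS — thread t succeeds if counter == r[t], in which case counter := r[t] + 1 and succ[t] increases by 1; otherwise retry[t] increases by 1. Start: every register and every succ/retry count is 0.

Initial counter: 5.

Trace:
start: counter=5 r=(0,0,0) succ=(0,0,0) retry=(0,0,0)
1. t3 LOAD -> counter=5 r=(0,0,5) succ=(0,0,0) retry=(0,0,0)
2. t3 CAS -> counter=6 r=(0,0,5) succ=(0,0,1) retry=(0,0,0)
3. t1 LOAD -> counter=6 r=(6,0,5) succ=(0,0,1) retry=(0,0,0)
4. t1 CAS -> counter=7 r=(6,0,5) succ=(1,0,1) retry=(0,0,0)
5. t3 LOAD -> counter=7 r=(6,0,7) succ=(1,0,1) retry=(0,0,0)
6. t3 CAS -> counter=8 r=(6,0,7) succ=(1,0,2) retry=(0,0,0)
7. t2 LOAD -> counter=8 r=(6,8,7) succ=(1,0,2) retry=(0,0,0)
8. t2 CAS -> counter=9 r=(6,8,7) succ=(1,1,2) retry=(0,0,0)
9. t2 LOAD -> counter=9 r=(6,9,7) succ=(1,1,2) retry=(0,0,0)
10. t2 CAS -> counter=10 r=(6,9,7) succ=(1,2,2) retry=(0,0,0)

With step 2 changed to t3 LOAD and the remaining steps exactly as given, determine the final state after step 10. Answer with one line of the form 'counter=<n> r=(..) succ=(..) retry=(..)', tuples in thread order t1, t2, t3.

counter=9 r=(5,8,6) succ=(1,2,1) retry=(0,0,0)

(re-executing from step 2 with the substitution; state before step 2: counter=5 r=(0,0,5) succ=(0,0,0) retry=(0,0,0))
2. t3 LOAD -> counter=5 r=(0,0,5) succ=(0,0,0) retry=(0,0,0)
3. t1 LOAD -> counter=5 r=(5,0,5) succ=(0,0,0) retry=(0,0,0)
4. t1 CAS -> counter=6 r=(5,0,5) succ=(1,0,0) retry=(0,0,0)
5. t3 LOAD -> counter=6 r=(5,0,6) succ=(1,0,0) retry=(0,0,0)
6. t3 CAS -> counter=7 r=(5,0,6) succ=(1,0,1) retry=(0,0,0)
7. t2 LOAD -> counter=7 r=(5,7,6) succ=(1,0,1) retry=(0,0,0)
8. t2 CAS -> counter=8 r=(5,7,6) succ=(1,1,1) retry=(0,0,0)
9. t2 LOAD -> counter=8 r=(5,8,6) succ=(1,1,1) retry=(0,0,0)
10. t2 CAS -> counter=9 r=(5,8,6) succ=(1,2,1) retry=(0,0,0)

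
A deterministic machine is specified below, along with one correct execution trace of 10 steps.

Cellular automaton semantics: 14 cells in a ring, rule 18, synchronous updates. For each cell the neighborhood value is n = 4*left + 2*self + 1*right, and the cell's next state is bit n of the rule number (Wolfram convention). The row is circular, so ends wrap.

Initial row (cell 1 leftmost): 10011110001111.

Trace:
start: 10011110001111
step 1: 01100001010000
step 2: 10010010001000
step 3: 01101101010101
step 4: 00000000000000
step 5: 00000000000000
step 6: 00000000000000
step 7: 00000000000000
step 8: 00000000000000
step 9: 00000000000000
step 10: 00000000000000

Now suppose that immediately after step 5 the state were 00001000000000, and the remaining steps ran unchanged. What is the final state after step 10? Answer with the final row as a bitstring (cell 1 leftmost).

state after step 5 := 00001000000000
step 6: 00010100000000
step 7: 00100010000000
step 8: 01010101000000
step 9: 10000000100000
step 10: 01000001010001

01000001010001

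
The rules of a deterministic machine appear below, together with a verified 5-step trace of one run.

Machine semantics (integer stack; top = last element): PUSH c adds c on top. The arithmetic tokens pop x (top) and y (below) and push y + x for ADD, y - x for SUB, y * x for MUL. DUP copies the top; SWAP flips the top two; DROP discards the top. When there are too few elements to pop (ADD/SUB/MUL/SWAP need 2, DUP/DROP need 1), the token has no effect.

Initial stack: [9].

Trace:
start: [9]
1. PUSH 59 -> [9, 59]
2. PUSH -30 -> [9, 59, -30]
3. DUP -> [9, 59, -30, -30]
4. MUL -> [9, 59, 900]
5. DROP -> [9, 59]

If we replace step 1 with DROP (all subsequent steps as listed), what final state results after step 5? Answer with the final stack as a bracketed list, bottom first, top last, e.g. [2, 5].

(re-executing from step 1 with the substitution; state before step 1: [9])
1. DROP -> []
2. PUSH -30 -> [-30]
3. DUP -> [-30, -30]
4. MUL -> [900]
5. DROP -> []

[]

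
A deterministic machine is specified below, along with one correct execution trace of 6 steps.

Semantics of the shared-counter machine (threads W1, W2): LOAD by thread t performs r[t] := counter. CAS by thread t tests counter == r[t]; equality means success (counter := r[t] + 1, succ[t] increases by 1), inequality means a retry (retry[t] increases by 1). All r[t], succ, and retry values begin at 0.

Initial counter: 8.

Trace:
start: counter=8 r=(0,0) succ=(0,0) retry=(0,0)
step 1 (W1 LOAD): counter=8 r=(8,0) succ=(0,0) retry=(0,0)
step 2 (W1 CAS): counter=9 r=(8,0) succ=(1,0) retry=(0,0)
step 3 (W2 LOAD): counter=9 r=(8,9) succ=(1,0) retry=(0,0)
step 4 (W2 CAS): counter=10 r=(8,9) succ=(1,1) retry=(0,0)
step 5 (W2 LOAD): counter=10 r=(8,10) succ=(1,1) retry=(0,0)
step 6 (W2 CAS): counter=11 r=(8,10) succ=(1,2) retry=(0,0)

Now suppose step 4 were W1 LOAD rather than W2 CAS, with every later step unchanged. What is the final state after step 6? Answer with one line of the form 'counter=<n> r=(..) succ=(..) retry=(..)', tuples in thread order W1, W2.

counter=10 r=(9,9) succ=(1,1) retry=(0,0)

(re-executing from step 4 with the substitution; state before step 4: counter=9 r=(8,9) succ=(1,0) retry=(0,0))
step 4 (W1 LOAD): counter=9 r=(9,9) succ=(1,0) retry=(0,0)
step 5 (W2 LOAD): counter=9 r=(9,9) succ=(1,0) retry=(0,0)
step 6 (W2 CAS): counter=10 r=(9,9) succ=(1,1) retry=(0,0)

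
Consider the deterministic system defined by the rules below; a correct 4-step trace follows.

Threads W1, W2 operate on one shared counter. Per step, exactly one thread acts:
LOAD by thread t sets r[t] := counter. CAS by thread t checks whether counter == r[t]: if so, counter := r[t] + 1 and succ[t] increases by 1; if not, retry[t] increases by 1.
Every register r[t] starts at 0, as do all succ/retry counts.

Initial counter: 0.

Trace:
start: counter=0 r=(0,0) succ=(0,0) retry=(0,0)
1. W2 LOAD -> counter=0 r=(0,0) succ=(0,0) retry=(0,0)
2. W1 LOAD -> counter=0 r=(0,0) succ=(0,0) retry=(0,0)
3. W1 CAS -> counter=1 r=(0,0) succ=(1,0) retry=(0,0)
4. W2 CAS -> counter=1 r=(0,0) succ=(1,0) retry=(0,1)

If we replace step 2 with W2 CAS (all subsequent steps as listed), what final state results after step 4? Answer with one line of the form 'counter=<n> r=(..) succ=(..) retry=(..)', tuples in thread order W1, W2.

counter=1 r=(0,0) succ=(0,1) retry=(1,1)

(re-executing from step 2 with the substitution; state before step 2: counter=0 r=(0,0) succ=(0,0) retry=(0,0))
2. W2 CAS -> counter=1 r=(0,0) succ=(0,1) retry=(0,0)
3. W1 CAS -> counter=1 r=(0,0) succ=(0,1) retry=(1,0)
4. W2 CAS -> counter=1 r=(0,0) succ=(0,1) retry=(1,1)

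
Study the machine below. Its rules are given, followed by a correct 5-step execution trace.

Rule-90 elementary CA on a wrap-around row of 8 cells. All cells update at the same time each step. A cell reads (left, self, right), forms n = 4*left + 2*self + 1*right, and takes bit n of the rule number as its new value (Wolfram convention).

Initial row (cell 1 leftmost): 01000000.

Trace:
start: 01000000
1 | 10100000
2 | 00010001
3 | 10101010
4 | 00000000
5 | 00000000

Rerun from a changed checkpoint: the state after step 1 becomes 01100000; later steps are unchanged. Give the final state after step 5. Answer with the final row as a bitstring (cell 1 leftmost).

state after step 1 := 01100000
2 | 11110000
3 | 10011001
4 | 11111111
5 | 00000000

00000000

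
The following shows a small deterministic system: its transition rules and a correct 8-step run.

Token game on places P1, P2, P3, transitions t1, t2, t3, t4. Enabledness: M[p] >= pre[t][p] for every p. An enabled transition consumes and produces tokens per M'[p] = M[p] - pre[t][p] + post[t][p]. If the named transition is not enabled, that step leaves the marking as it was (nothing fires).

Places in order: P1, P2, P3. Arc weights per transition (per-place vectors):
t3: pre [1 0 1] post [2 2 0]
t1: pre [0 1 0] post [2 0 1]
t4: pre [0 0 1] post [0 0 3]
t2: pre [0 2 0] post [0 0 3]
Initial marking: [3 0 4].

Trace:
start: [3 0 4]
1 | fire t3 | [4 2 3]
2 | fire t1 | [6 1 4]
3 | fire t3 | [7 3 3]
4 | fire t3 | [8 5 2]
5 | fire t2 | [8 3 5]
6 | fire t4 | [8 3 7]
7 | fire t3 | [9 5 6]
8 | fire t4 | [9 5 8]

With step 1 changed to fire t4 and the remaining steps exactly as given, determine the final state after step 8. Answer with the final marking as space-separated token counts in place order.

6 4 10

(re-executing from step 1 with the substitution; state before step 1: [3 0 4])
1 | fire t4 | [3 0 6]
2 | fire t1 | [3 0 6]
3 | fire t3 | [4 2 5]
4 | fire t3 | [5 4 4]
5 | fire t2 | [5 2 7]
6 | fire t4 | [5 2 9]
7 | fire t3 | [6 4 8]
8 | fire t4 | [6 4 10]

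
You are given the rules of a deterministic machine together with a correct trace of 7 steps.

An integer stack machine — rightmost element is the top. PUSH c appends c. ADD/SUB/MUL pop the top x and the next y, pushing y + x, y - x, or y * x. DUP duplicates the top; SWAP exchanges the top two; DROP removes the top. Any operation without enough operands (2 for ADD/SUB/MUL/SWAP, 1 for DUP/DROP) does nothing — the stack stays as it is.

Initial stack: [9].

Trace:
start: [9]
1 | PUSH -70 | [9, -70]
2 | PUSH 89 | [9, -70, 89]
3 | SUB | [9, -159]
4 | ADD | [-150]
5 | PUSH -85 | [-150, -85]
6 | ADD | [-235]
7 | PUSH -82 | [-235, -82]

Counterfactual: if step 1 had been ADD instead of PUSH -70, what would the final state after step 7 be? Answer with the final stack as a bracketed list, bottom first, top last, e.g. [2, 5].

[-165, -82]

(re-executing from step 1 with the substitution; state before step 1: [9])
1 | ADD | [9]
2 | PUSH 89 | [9, 89]
3 | SUB | [-80]
4 | ADD | [-80]
5 | PUSH -85 | [-80, -85]
6 | ADD | [-165]
7 | PUSH -82 | [-165, -82]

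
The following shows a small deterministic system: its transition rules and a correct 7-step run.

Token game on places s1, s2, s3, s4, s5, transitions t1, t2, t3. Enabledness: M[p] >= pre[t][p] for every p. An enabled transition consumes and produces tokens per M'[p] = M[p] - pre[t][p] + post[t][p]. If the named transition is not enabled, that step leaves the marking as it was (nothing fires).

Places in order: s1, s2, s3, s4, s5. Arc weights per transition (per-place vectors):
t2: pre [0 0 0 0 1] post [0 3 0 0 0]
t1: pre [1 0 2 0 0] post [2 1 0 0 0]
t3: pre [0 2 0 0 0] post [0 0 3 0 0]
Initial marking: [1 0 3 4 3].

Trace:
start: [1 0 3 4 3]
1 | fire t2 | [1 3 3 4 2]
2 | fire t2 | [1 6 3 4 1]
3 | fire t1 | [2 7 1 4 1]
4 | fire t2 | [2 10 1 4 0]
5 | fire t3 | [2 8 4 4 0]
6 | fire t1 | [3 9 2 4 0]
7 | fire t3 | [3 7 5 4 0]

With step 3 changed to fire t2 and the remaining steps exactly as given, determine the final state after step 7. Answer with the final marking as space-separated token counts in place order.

(re-executing from step 3 with the substitution; state before step 3: [1 6 3 4 1])
3 | fire t2 | [1 9 3 4 0]
4 | fire t2 | [1 9 3 4 0]
5 | fire t3 | [1 7 6 4 0]
6 | fire t1 | [2 8 4 4 0]
7 | fire t3 | [2 6 7 4 0]

2 6 7 4 0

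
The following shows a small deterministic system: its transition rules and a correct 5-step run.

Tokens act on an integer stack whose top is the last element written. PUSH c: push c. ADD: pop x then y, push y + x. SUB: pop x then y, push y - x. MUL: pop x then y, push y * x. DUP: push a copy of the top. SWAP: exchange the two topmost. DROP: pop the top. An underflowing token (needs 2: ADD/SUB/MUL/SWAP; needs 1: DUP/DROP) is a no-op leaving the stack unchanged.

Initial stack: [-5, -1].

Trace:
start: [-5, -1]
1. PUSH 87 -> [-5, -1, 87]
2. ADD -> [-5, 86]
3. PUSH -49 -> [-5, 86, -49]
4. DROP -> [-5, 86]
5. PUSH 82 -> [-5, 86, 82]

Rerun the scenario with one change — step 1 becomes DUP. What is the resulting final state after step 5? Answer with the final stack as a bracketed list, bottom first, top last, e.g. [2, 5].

(re-executing from step 1 with the substitution; state before step 1: [-5, -1])
1. DUP -> [-5, -1, -1]
2. ADD -> [-5, -2]
3. PUSH -49 -> [-5, -2, -49]
4. DROP -> [-5, -2]
5. PUSH 82 -> [-5, -2, 82]

[-5, -2, 82]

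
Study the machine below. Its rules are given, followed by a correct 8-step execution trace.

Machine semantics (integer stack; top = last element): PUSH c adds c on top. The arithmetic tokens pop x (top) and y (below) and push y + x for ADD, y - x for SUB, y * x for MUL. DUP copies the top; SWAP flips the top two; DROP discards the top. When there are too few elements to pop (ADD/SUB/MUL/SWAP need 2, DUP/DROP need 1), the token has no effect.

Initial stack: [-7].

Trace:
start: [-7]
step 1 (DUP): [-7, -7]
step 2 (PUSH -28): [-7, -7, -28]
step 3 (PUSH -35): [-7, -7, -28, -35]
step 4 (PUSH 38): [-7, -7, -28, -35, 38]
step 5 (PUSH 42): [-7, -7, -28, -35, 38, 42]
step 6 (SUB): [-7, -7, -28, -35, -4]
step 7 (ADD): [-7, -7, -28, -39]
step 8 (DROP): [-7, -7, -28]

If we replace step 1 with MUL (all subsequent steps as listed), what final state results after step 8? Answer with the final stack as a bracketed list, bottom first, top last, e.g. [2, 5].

[-7, -28]

(re-executing from step 1 with the substitution; state before step 1: [-7])
step 1 (MUL): [-7]
step 2 (PUSH -28): [-7, -28]
step 3 (PUSH -35): [-7, -28, -35]
step 4 (PUSH 38): [-7, -28, -35, 38]
step 5 (PUSH 42): [-7, -28, -35, 38, 42]
step 6 (SUB): [-7, -28, -35, -4]
step 7 (ADD): [-7, -28, -39]
step 8 (DROP): [-7, -28]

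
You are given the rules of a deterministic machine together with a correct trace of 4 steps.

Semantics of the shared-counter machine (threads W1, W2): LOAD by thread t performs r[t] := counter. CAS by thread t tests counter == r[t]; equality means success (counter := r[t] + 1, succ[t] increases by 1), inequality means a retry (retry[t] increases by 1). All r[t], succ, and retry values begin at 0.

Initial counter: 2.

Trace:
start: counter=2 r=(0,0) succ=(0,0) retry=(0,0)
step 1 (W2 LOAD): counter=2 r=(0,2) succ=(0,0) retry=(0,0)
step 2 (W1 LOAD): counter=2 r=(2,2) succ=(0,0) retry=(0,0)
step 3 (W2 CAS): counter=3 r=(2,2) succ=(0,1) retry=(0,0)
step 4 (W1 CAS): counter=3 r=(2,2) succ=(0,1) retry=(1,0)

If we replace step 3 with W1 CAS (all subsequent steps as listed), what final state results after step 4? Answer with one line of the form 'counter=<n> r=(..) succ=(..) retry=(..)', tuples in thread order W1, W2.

(re-executing from step 3 with the substitution; state before step 3: counter=2 r=(2,2) succ=(0,0) retry=(0,0))
step 3 (W1 CAS): counter=3 r=(2,2) succ=(1,0) retry=(0,0)
step 4 (W1 CAS): counter=3 r=(2,2) succ=(1,0) retry=(1,0)

counter=3 r=(2,2) succ=(1,0) retry=(1,0)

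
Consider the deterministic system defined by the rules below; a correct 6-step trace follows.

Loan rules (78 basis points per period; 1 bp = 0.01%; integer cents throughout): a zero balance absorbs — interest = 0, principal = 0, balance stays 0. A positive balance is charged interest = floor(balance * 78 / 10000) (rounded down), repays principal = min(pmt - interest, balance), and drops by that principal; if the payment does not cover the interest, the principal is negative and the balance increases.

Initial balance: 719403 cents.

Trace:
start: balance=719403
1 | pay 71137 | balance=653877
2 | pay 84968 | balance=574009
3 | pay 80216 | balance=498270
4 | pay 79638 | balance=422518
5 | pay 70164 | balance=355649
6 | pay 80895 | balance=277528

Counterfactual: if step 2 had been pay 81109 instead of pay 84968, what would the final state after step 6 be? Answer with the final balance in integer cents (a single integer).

281508

(re-executing from step 2 with the substitution; state before step 2: balance=653877)
2 | pay 81109 | balance=577868
3 | pay 80216 | balance=502159
4 | pay 79638 | balance=426437
5 | pay 70164 | balance=359599
6 | pay 80895 | balance=281508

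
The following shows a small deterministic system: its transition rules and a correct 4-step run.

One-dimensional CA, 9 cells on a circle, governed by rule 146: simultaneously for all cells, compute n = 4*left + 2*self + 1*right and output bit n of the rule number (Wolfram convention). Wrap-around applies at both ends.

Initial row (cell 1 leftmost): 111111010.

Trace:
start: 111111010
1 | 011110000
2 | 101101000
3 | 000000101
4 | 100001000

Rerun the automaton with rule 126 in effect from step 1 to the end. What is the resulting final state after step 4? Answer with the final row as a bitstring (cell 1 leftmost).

(re-executing steps 1..4 under rule 126; state before step 1: 111111010)
1 | 100001111
2 | 110011000
3 | 111111101
4 | 000000111

000000111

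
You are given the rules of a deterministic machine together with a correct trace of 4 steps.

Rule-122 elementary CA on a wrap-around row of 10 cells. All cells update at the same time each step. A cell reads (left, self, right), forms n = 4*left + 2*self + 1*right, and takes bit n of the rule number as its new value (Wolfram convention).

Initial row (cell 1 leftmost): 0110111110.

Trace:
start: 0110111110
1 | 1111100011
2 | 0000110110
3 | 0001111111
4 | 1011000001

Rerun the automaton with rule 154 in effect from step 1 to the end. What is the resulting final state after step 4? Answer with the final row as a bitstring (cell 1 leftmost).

(re-executing steps 1..4 under rule 154; state before step 1: 0110111110)
1 | 1100111101
2 | 1011111001
3 | 0011110111
4 | 1111100110

1111100110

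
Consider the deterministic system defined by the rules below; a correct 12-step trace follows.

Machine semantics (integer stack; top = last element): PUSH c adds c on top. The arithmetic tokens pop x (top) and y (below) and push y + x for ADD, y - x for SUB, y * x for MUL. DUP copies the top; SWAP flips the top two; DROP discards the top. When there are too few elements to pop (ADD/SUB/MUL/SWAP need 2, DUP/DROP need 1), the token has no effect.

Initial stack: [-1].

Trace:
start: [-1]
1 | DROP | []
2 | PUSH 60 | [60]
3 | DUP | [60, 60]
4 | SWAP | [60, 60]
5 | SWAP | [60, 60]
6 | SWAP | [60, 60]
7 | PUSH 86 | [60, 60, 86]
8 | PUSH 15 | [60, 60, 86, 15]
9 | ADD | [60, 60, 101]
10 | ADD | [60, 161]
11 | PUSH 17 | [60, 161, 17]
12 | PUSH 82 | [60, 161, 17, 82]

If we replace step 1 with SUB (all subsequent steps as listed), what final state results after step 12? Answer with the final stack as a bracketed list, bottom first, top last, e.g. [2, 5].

(re-executing from step 1 with the substitution; state before step 1: [-1])
1 | SUB | [-1]
2 | PUSH 60 | [-1, 60]
3 | DUP | [-1, 60, 60]
4 | SWAP | [-1, 60, 60]
5 | SWAP | [-1, 60, 60]
6 | SWAP | [-1, 60, 60]
7 | PUSH 86 | [-1, 60, 60, 86]
8 | PUSH 15 | [-1, 60, 60, 86, 15]
9 | ADD | [-1, 60, 60, 101]
10 | ADD | [-1, 60, 161]
11 | PUSH 17 | [-1, 60, 161, 17]
12 | PUSH 82 | [-1, 60, 161, 17, 82]

[-1, 60, 161, 17, 82]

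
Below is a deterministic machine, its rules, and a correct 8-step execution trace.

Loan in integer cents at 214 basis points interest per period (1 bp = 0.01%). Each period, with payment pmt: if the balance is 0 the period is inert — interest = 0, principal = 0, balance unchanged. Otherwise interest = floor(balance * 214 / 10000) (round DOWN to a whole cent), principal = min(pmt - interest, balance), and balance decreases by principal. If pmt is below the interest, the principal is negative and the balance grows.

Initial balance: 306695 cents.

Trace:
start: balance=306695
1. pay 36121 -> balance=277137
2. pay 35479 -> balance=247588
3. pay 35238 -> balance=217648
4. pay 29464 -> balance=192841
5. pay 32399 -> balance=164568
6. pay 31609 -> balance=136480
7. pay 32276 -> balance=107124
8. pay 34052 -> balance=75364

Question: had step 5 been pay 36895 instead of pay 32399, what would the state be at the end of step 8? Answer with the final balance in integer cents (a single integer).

(re-executing from step 5 with the substitution; state before step 5: balance=192841)
5. pay 36895 -> balance=160072
6. pay 31609 -> balance=131888
7. pay 32276 -> balance=102434
8. pay 34052 -> balance=70574

70574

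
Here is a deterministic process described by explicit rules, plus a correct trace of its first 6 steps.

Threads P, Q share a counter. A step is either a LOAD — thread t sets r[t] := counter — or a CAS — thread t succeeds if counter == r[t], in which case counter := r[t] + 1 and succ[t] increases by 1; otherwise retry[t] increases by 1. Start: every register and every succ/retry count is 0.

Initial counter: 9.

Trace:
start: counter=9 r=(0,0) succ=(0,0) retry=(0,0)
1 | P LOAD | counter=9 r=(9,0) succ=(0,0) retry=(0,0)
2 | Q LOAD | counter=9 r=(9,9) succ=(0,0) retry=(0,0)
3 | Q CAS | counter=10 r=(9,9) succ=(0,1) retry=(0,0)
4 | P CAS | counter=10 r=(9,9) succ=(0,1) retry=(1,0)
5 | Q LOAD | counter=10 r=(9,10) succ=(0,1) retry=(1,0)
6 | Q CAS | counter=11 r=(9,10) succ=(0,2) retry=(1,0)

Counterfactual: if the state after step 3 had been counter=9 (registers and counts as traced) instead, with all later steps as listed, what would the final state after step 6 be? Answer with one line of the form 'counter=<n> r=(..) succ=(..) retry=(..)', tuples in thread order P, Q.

counter=11 r=(9,10) succ=(1,2) retry=(0,0)

state after step 3 := counter=9 r=(9,9) succ=(0,1) retry=(0,0)
4 | P CAS | counter=10 r=(9,9) succ=(1,1) retry=(0,0)
5 | Q LOAD | counter=10 r=(9,10) succ=(1,1) retry=(0,0)
6 | Q CAS | counter=11 r=(9,10) succ=(1,2) retry=(0,0)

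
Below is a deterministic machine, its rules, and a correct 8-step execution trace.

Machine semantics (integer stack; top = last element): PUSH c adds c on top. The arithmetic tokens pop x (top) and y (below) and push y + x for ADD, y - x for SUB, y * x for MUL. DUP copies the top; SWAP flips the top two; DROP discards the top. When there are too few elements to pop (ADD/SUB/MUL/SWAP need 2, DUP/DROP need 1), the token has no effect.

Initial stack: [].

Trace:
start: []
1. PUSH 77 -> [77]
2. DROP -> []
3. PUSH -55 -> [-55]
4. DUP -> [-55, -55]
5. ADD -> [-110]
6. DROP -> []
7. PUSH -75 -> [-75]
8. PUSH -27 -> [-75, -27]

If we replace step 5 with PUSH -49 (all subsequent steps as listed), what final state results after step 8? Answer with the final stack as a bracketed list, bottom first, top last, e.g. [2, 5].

(re-executing from step 5 with the substitution; state before step 5: [-55, -55])
5. PUSH -49 -> [-55, -55, -49]
6. DROP -> [-55, -55]
7. PUSH -75 -> [-55, -55, -75]
8. PUSH -27 -> [-55, -55, -75, -27]

[-55, -55, -75, -27]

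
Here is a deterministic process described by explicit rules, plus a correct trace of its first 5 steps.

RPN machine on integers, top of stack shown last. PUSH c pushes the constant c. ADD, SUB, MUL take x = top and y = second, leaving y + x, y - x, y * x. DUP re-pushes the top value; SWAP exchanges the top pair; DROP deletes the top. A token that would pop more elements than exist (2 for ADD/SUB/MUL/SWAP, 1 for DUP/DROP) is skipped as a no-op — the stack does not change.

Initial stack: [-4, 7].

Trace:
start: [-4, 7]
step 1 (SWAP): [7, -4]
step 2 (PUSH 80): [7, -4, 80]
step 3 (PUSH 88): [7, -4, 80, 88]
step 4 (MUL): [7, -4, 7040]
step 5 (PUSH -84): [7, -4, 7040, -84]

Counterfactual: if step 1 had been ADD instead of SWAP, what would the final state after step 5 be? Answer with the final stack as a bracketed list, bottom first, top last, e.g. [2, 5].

[3, 7040, -84]

(re-executing from step 1 with the substitution; state before step 1: [-4, 7])
step 1 (ADD): [3]
step 2 (PUSH 80): [3, 80]
step 3 (PUSH 88): [3, 80, 88]
step 4 (MUL): [3, 7040]
step 5 (PUSH -84): [3, 7040, -84]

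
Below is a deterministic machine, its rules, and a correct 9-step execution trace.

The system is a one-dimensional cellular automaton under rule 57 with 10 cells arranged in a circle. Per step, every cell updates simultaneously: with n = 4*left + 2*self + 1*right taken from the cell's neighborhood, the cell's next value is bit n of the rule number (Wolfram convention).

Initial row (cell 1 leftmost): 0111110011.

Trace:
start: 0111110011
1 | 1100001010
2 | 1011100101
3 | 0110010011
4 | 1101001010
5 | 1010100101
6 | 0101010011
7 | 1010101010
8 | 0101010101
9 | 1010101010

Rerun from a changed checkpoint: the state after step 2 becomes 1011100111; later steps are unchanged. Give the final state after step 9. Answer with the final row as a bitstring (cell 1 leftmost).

state after step 2 := 1011100111
3 | 0110010100
4 | 0101001011
5 | 1010100110
6 | 0101010101
7 | 1010101010
8 | 0101010101
9 | 1010101010

1010101010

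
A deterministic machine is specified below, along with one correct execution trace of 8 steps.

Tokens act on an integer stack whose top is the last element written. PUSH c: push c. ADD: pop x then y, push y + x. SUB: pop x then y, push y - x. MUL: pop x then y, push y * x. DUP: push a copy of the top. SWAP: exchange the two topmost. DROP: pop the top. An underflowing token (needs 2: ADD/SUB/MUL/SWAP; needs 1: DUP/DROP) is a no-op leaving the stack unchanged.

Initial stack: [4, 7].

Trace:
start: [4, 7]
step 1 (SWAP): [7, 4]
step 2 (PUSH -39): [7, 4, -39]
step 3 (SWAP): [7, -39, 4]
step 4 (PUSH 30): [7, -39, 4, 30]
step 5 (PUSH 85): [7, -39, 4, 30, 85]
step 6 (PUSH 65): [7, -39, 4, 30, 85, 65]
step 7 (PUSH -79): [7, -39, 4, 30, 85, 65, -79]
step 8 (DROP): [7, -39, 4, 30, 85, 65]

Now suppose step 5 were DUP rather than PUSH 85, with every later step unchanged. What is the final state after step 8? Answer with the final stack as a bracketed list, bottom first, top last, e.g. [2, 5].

(re-executing from step 5 with the substitution; state before step 5: [7, -39, 4, 30])
step 5 (DUP): [7, -39, 4, 30, 30]
step 6 (PUSH 65): [7, -39, 4, 30, 30, 65]
step 7 (PUSH -79): [7, -39, 4, 30, 30, 65, -79]
step 8 (DROP): [7, -39, 4, 30, 30, 65]

[7, -39, 4, 30, 30, 65]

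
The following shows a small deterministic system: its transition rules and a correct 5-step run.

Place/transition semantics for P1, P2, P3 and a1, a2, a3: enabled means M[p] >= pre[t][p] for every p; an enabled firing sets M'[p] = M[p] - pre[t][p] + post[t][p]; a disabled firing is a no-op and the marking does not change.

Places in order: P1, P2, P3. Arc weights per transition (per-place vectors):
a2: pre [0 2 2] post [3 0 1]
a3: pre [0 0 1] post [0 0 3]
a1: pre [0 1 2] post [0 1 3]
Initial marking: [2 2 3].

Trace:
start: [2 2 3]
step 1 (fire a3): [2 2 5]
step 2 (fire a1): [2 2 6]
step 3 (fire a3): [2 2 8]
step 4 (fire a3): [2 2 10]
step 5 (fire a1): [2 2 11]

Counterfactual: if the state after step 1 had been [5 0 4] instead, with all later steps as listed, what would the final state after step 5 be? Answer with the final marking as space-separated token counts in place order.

state after step 1 := [5 0 4]
step 2 (fire a1): [5 0 4]
step 3 (fire a3): [5 0 6]
step 4 (fire a3): [5 0 8]
step 5 (fire a1): [5 0 8]

5 0 8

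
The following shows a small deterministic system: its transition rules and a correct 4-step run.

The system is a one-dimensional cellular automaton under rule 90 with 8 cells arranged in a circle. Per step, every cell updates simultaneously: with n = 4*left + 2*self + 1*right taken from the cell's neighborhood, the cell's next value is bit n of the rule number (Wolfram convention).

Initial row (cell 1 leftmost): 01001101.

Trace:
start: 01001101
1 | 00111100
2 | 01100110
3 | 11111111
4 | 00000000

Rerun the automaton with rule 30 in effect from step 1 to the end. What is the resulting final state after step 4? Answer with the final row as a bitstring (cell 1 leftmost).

11001010

(re-executing steps 1..4 under rule 30; state before step 1: 01001101)
1 | 01111001
2 | 01000111
3 | 01101100
4 | 11001010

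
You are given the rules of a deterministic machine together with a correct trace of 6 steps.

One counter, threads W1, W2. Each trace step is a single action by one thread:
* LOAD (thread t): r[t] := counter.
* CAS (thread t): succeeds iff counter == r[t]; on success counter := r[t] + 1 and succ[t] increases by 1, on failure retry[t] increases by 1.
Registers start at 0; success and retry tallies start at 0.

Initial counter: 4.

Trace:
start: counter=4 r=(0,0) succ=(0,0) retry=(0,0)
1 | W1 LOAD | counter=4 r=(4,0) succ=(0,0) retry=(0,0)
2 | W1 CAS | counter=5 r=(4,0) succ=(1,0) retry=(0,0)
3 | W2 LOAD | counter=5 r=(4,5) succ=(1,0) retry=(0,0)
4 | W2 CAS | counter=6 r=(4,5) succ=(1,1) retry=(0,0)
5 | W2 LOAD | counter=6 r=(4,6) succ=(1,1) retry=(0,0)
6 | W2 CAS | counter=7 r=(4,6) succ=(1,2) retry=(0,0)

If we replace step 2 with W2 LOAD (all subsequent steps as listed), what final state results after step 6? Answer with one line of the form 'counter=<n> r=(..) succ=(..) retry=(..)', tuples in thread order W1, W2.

counter=6 r=(4,5) succ=(0,2) retry=(0,0)

(re-executing from step 2 with the substitution; state before step 2: counter=4 r=(4,0) succ=(0,0) retry=(0,0))
2 | W2 LOAD | counter=4 r=(4,4) succ=(0,0) retry=(0,0)
3 | W2 LOAD | counter=4 r=(4,4) succ=(0,0) retry=(0,0)
4 | W2 CAS | counter=5 r=(4,4) succ=(0,1) retry=(0,0)
5 | W2 LOAD | counter=5 r=(4,5) succ=(0,1) retry=(0,0)
6 | W2 CAS | counter=6 r=(4,5) succ=(0,2) retry=(0,0)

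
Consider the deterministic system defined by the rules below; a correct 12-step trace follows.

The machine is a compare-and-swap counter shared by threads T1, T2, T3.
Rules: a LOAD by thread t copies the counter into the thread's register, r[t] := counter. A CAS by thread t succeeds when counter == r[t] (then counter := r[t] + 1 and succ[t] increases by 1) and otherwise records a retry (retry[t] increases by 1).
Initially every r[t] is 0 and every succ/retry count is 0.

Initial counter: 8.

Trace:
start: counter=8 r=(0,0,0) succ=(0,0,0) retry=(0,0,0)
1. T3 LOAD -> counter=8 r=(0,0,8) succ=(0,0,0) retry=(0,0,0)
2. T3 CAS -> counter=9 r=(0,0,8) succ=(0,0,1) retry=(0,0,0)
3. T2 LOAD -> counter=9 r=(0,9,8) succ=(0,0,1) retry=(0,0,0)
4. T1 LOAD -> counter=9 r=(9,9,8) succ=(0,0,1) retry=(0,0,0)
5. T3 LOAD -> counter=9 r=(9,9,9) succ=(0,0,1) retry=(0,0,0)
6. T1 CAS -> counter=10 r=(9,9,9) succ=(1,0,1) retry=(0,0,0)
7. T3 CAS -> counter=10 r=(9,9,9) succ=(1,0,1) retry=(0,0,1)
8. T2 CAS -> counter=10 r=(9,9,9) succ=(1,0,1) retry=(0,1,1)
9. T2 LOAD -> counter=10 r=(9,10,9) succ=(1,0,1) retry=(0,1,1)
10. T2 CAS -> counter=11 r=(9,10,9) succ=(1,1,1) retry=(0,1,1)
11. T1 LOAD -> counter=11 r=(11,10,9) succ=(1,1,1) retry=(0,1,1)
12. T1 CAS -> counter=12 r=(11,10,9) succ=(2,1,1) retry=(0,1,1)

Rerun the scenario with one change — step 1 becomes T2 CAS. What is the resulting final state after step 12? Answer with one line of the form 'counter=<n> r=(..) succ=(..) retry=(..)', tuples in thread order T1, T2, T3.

(re-executing from step 1 with the substitution; state before step 1: counter=8 r=(0,0,0) succ=(0,0,0) retry=(0,0,0))
1. T2 CAS -> counter=8 r=(0,0,0) succ=(0,0,0) retry=(0,1,0)
2. T3 CAS -> counter=8 r=(0,0,0) succ=(0,0,0) retry=(0,1,1)
3. T2 LOAD -> counter=8 r=(0,8,0) succ=(0,0,0) retry=(0,1,1)
4. T1 LOAD -> counter=8 r=(8,8,0) succ=(0,0,0) retry=(0,1,1)
5. T3 LOAD -> counter=8 r=(8,8,8) succ=(0,0,0) retry=(0,1,1)
6. T1 CAS -> counter=9 r=(8,8,8) succ=(1,0,0) retry=(0,1,1)
7. T3 CAS -> counter=9 r=(8,8,8) succ=(1,0,0) retry=(0,1,2)
8. T2 CAS -> counter=9 r=(8,8,8) succ=(1,0,0) retry=(0,2,2)
9. T2 LOAD -> counter=9 r=(8,9,8) succ=(1,0,0) retry=(0,2,2)
10. T2 CAS -> counter=10 r=(8,9,8) succ=(1,1,0) retry=(0,2,2)
11. T1 LOAD -> counter=10 r=(10,9,8) succ=(1,1,0) retry=(0,2,2)
12. T1 CAS -> counter=11 r=(10,9,8) succ=(2,1,0) retry=(0,2,2)

counter=11 r=(10,9,8) succ=(2,1,0) retry=(0,2,2)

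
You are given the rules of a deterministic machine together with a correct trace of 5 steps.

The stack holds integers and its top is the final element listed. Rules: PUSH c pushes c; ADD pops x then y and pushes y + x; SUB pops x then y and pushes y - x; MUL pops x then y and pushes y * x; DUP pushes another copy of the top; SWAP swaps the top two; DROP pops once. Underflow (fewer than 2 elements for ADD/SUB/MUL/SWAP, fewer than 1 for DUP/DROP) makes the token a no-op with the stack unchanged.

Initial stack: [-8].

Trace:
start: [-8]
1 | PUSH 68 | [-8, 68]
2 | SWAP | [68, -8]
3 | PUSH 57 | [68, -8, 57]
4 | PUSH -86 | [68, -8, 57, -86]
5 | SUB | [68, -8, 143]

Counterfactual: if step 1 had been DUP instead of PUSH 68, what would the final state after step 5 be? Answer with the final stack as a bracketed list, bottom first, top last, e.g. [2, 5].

[-8, -8, 143]

(re-executing from step 1 with the substitution; state before step 1: [-8])
1 | DUP | [-8, -8]
2 | SWAP | [-8, -8]
3 | PUSH 57 | [-8, -8, 57]
4 | PUSH -86 | [-8, -8, 57, -86]
5 | SUB | [-8, -8, 143]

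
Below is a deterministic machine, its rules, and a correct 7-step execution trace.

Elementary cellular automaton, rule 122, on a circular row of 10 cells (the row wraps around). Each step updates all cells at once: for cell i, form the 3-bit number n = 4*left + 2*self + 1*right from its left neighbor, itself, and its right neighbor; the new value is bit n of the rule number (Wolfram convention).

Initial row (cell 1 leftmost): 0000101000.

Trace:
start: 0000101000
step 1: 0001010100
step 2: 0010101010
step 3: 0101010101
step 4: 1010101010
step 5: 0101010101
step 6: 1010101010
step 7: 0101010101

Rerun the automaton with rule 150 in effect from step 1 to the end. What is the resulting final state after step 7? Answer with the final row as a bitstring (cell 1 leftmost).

0001101100

(re-executing steps 1..7 under rule 150; state before step 1: 0000101000)
step 1: 0001101100
step 2: 0010000010
step 3: 0111000111
step 4: 0010101010
step 5: 0110101011
step 6: 0000101000
step 7: 0001101100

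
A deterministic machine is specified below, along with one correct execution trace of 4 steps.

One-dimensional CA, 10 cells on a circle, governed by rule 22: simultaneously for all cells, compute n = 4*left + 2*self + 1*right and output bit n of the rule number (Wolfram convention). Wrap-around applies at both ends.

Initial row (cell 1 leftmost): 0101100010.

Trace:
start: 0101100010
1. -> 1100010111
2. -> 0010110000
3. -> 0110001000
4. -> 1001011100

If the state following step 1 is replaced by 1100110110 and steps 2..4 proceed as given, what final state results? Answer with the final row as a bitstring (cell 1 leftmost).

state after step 1 := 1100110110
2. -> 0011000000
3. -> 0100100000
4. -> 1111110000

1111110000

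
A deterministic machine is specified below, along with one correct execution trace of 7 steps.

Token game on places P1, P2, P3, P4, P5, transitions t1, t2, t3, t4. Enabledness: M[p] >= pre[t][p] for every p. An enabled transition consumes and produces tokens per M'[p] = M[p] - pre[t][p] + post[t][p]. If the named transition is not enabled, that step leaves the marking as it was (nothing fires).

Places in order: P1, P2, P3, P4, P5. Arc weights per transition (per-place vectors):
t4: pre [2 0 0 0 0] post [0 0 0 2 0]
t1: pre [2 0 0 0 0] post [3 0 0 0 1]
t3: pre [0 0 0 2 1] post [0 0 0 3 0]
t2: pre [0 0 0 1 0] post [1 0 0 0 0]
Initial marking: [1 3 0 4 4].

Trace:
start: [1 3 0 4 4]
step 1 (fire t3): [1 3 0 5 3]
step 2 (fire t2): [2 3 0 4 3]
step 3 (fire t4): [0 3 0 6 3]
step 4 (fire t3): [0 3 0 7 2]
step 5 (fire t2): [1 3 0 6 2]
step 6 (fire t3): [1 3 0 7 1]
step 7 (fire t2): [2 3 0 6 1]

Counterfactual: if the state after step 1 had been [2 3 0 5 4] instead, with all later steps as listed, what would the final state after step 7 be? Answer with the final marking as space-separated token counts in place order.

3 3 0 6 2

state after step 1 := [2 3 0 5 4]
step 2 (fire t2): [3 3 0 4 4]
step 3 (fire t4): [1 3 0 6 4]
step 4 (fire t3): [1 3 0 7 3]
step 5 (fire t2): [2 3 0 6 3]
step 6 (fire t3): [2 3 0 7 2]
step 7 (fire t2): [3 3 0 6 2]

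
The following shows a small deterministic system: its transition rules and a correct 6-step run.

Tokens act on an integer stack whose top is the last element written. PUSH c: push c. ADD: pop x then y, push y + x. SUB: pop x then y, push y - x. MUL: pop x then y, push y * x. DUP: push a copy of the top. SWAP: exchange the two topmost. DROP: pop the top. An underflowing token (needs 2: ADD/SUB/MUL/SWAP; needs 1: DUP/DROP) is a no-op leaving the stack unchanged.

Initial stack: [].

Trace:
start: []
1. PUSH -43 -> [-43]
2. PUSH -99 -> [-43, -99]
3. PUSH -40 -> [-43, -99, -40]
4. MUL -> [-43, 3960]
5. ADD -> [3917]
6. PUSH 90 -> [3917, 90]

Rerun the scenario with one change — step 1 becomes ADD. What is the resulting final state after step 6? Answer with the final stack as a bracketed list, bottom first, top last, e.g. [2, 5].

(re-executing from step 1 with the substitution; state before step 1: [])
1. ADD -> []
2. PUSH -99 -> [-99]
3. PUSH -40 -> [-99, -40]
4. MUL -> [3960]
5. ADD -> [3960]
6. PUSH 90 -> [3960, 90]

[3960, 90]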